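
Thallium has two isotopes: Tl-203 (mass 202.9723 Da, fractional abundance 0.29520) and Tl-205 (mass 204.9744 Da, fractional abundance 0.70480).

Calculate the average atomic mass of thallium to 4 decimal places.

204.3834 Da

Average mass = Σ (abundance × isotope mass) = 0.29520 × 202.9723 + 0.70480 × 204.9744
= 59.91742 + 144.46596 = 204.38338 Da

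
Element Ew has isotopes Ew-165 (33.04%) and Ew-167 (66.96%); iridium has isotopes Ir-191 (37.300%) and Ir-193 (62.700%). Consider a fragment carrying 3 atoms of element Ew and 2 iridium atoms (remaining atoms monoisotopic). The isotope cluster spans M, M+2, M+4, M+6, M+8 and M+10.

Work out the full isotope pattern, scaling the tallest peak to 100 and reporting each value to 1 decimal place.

1.5 : 14.1 : 53.2 : 100.0 : 93.8 : 35.1

Element Ew pattern (n=3): 0.03606784 : 0.21928896 : 0.44441856 : 0.30022464
Iridium pattern (n=2): 0.139129 : 0.467742 : 0.393129
Convolve the two distributions (both contribute in 2-u steps):
  M: 0.03606784×0.139129 = 0.005018
  M+2: 0.03606784×0.467742 + 0.21928896×0.139129 = 0.047380
  M+4: 0.03606784×0.393129 + 0.21928896×0.467742 + 0.44441856×0.139129 = 0.178581
  M+6: 0.21928896×0.393129 + 0.44441856×0.467742 + 0.30022464×0.139129 = 0.335852
  M+8: 0.44441856×0.393129 + 0.30022464×0.467742 = 0.315141
  M+10: 0.30022464×0.393129 = 0.118027
Scale to base peak (0.335852) = 100: 1.5 : 14.1 : 53.2 : 100.0 : 93.8 : 35.1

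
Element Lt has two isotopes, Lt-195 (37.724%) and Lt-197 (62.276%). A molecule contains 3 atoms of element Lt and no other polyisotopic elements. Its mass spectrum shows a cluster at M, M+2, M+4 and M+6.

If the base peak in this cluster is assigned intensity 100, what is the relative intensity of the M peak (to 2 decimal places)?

12.23

(0.37724 + 0.62276)^3 gives M 0.0537, M+2 0.2659, M+4 0.4389, M+6 0.2415; the largest is M+4.
P(M+4) = C(3,2) × 0.37724^1 × 0.62276^2 = 3 × 0.37724 × 0.38783002 = 0.438915 (base)
P(M) = C(3,0) × 0.37724^3 × 0.62276^0 = 1 × 0.05368503 × 1.0000 = 0.053685
Relative intensity = 0.053685 / 0.438915 × 100 = 12.23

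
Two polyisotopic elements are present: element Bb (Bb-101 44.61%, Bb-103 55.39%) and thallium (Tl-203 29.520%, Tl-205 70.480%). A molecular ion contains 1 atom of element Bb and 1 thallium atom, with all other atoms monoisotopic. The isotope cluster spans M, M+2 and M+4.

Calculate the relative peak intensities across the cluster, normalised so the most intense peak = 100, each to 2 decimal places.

27.55 : 100.00 : 81.68

Element Bb pattern (n=1): 0.4461 : 0.5539
Thallium pattern (n=1): 0.2952 : 0.7048
Convolve the two distributions (both contribute in 2-u steps):
  M: 0.4461×0.2952 = 0.131689
  M+2: 0.4461×0.7048 + 0.5539×0.2952 = 0.477923
  M+4: 0.5539×0.7048 = 0.390389
Scale to base peak (0.477923) = 100: 27.55 : 100.00 : 81.68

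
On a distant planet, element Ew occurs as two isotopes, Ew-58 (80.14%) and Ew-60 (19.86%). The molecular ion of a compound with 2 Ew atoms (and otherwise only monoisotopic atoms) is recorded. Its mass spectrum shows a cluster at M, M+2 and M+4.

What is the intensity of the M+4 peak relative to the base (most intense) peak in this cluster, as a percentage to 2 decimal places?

6.14%

Term probabilities: M 0.6422, M+2 0.3183, M+4 0.0394. Base peak = M.
P(M) = C(2,0) × 0.8014^2 × 0.1986^0 = 1 × 0.64224196 × 1.0000 = 0.642242 (base)
P(M+4) = C(2,2) × 0.8014^0 × 0.1986^2 = 1 × 1.0000 × 0.03944196 = 0.039442
Relative intensity = 0.039442 / 0.642242 × 100 = 6.14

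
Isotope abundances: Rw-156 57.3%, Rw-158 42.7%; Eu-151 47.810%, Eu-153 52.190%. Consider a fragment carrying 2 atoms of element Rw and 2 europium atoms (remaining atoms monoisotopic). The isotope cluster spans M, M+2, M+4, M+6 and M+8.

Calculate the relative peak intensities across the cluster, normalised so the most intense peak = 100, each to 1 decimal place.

Element Rw pattern (n=2): 0.328329 : 0.489342 : 0.182329
Europium pattern (n=2): 0.22857961 : 0.49904078 : 0.27237961
Convolve the two distributions (both contribute in 2-u steps):
  M: 0.328329×0.22857961 = 0.075049
  M+2: 0.328329×0.49904078 + 0.489342×0.22857961 = 0.275703
  M+4: 0.328329×0.27237961 + 0.489342×0.49904078 + 0.182329×0.22857961 = 0.375308
  M+6: 0.489342×0.27237961 + 0.182329×0.49904078 = 0.224276
  M+8: 0.182329×0.27237961 = 0.049663
Scale to base peak (0.375308) = 100: 20.0 : 73.5 : 100.0 : 59.8 : 13.2

20.0 : 73.5 : 100.0 : 59.8 : 13.2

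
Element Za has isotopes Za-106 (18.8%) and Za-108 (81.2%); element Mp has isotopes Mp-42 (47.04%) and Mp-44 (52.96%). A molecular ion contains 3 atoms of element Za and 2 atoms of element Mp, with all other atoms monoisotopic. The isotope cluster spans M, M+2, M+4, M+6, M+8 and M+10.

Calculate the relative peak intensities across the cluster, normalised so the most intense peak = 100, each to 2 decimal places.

Element Za pattern (n=3): 0.00664467 : 0.08609798 : 0.37187002 : 0.53538733
Element Mp pattern (n=2): 0.22127616 : 0.49824768 : 0.28047616
Convolve the two distributions (both contribute in 2-u steps):
  M: 0.00664467×0.22127616 = 0.001470
  M+2: 0.00664467×0.49824768 + 0.08609798×0.22127616 = 0.022362
  M+4: 0.00664467×0.28047616 + 0.08609798×0.49824768 + 0.37187002×0.22127616 = 0.127048
  M+6: 0.08609798×0.28047616 + 0.37187002×0.49824768 + 0.53538733×0.22127616 = 0.327900
  M+8: 0.37187002×0.28047616 + 0.53538733×0.49824768 = 0.371056
  M+10: 0.53538733×0.28047616 = 0.150163
Scale to base peak (0.371056) = 100: 0.40 : 6.03 : 34.24 : 88.37 : 100.00 : 40.47

0.40 : 6.03 : 34.24 : 88.37 : 100.00 : 40.47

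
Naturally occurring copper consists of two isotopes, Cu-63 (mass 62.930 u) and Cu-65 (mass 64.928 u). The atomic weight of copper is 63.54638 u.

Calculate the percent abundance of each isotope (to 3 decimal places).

With x = fraction of Cu-63 (so Cu-65 is 1 − x):
62.930·x + 64.928·(1 − x) = 63.54638
(62.930 − 64.928)·x = 63.54638 − 64.928
x = -1.38162 / -1.998 = 0.69150 → 69.150% Cu-63, 30.850% Cu-65.

Cu-63: 69.150%, Cu-65: 30.850%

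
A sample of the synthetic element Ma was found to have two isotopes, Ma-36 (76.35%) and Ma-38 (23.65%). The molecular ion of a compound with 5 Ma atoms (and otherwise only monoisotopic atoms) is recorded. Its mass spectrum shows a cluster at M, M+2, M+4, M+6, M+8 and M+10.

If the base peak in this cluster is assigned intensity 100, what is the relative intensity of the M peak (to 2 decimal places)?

Term probabilities: M 0.2594, M+2 0.4018, M+4 0.2489, M+6 0.0771, M+8 0.0119, M+10 0.0007. Base peak = M+2.
P(M+2) = C(5,1) × 0.7635^4 × 0.2365^1 = 5 × 0.33981001 × 0.2365 = 0.401825 (base)
P(M) = C(5,0) × 0.7635^5 × 0.2365^0 = 1 × 0.25944494 × 1.0000 = 0.259445
Relative intensity = 0.259445 / 0.401825 × 100 = 64.57

64.57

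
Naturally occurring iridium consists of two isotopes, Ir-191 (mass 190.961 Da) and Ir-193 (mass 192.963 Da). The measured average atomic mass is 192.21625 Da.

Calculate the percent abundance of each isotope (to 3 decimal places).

Ir-191: 37.300%, Ir-193: 62.700%

With x = fraction of Ir-191 (so Ir-193 is 1 − x):
190.961·x + 192.963·(1 − x) = 192.21625
(190.961 − 192.963)·x = 192.21625 − 192.963
x = -0.74675 / -2.002 = 0.37300 → 37.300% Ir-191, 62.700% Ir-193.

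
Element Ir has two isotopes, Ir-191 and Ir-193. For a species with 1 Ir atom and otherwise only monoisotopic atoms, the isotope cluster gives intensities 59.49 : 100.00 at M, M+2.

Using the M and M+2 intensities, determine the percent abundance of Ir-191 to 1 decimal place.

If p is the fraction of Ir that is Ir-191, then I(M+2)/I(M) = [C(1,1)·p^0·(1−p)] / p^1 = 1·(1−p)/p = 100.00/59.49 = 1.6810
(1−p)/p = 1.6810/1 = 1.6810  ⇒  p = 1/(1 + 1.6810) = 0.3730
Ir-191: 37.3%, Ir-193: 62.7%.

37.3%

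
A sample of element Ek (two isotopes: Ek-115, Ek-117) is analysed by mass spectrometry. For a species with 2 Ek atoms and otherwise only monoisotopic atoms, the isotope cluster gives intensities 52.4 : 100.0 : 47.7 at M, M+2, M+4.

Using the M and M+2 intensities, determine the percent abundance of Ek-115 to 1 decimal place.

Let p = fractional abundance of Ek-115. I(M+2)/I(M) = [C(2,1)·p^1·(1−p)] / p^2 = 2·(1−p)/p = 100.0/52.4 = 1.9084
(1−p)/p = 1.9084/2 = 0.9542  ⇒  p = 1/(1 + 0.9542) = 0.5117
Ek-115: 51.2%, Ek-117: 48.8%.

51.2%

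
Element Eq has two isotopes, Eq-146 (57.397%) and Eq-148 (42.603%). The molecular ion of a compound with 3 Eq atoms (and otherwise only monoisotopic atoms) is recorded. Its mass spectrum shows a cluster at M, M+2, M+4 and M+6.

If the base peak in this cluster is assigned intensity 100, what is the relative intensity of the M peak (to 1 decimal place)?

44.9

Term probabilities: M 0.1891, M+2 0.4211, M+4 0.3125, M+6 0.0773. Base peak = M+2.
P(M+2) = C(3,1) × 0.57397^2 × 0.42603^1 = 3 × 0.32944156 × 0.42603 = 0.421056 (base)
P(M) = C(3,0) × 0.57397^3 × 0.42603^0 = 1 × 0.18908957 × 1.0000 = 0.189090
Relative intensity = 0.189090 / 0.421056 × 100 = 44.9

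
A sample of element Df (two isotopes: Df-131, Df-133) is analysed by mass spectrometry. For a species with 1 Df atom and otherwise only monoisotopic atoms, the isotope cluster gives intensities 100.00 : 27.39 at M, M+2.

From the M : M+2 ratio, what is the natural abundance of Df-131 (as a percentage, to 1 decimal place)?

If p is the fraction of Df that is Df-131, then I(M+2)/I(M) = [C(1,1)·p^0·(1−p)] / p^1 = 1·(1−p)/p = 27.39/100.00 = 0.2739
(1−p)/p = 0.2739/1 = 0.2739  ⇒  p = 1/(1 + 0.2739) = 0.7850
Df-131: 78.5%, Df-133: 21.5%.

78.5%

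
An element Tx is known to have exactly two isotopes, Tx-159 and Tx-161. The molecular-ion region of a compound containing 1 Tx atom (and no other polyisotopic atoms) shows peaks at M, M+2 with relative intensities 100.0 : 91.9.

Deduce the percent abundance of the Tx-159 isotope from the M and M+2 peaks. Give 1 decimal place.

Let p = fractional abundance of Tx-159. I(M+2)/I(M) = [C(1,1)·p^0·(1−p)] / p^1 = 1·(1−p)/p = 91.9/100.0 = 0.9190
(1−p)/p = 0.9190/1 = 0.9190  ⇒  p = 1/(1 + 0.9190) = 0.5211
Tx-159: 52.1%, Tx-161: 47.9%.

52.1%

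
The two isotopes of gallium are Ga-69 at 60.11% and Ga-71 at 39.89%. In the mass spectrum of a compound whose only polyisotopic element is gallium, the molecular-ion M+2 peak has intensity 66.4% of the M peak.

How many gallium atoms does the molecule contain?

1

For n independent Ga atoms, I(M+2)/I(M) = n · (abundance Ga-71) / (abundance Ga-69) = n · 0.3989/0.6011.
n = 0.664 × 0.6011/0.3989 = 1.00 ≈ 1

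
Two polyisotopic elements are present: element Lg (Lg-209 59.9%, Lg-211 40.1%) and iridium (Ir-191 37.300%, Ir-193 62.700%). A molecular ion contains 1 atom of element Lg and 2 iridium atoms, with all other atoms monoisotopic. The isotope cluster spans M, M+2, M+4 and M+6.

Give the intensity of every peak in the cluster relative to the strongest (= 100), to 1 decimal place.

19.7 : 79.4 : 100.0 : 37.3

Element Lg pattern (n=1): 0.5990 : 0.4010
Iridium pattern (n=2): 0.139129 : 0.467742 : 0.393129
Convolve the two distributions (both contribute in 2-u steps):
  M: 0.5990×0.139129 = 0.083338
  M+2: 0.5990×0.467742 + 0.4010×0.139129 = 0.335968
  M+4: 0.5990×0.393129 + 0.4010×0.467742 = 0.423049
  M+6: 0.4010×0.393129 = 0.157645
Scale to base peak (0.423049) = 100: 19.7 : 79.4 : 100.0 : 37.3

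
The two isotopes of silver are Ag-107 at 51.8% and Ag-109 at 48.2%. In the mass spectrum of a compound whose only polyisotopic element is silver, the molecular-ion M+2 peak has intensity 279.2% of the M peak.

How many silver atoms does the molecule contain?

3

The M+2/M ratio from n Ag atoms is n · q/p = n · 0.482/0.518.
n = 2.792 × 0.518/0.482 = 3.00 ≈ 3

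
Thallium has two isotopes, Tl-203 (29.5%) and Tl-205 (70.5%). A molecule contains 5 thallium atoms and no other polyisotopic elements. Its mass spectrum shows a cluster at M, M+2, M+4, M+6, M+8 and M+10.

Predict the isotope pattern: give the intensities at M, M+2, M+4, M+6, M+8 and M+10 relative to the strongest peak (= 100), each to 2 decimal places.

The 5 Tl atoms are independent, so intensities follow the terms of (0.295 + 0.705)^5.
P(M) = 0.295^5 = 0.002234
P(M+2) = 5 × 0.295^4 × 0.705^1 = 0.026696
P(M+4) = 10 × 0.295^3 × 0.705^2 = 0.127598
P(M+6) = 10 × 0.295^2 × 0.705^3 = 0.304938
P(M+8) = 5 × 0.295^1 × 0.705^4 = 0.364375
P(M+10) = 0.705^5 = 0.174159
The M+8 peak is largest (0.364375); scaling to 100 gives 0.61 : 7.33 : 35.02 : 83.69 : 100.00 : 47.80.

0.61 : 7.33 : 35.02 : 83.69 : 100.00 : 47.80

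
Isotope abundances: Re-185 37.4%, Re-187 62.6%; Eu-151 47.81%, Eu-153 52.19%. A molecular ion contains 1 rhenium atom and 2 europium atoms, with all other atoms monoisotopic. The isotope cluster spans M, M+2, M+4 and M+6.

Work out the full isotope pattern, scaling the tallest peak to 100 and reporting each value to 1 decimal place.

Rhenium pattern (n=1): 0.3740 : 0.6260
Europium pattern (n=2): 0.22857961 : 0.49904078 : 0.27237961
Convolve the two distributions (both contribute in 2-u steps):
  M: 0.3740×0.22857961 = 0.085489
  M+2: 0.3740×0.49904078 + 0.6260×0.22857961 = 0.329732
  M+4: 0.3740×0.27237961 + 0.6260×0.49904078 = 0.414270
  M+6: 0.6260×0.27237961 = 0.170510
Scale to base peak (0.414270) = 100: 20.6 : 79.6 : 100.0 : 41.2

20.6 : 79.6 : 100.0 : 41.2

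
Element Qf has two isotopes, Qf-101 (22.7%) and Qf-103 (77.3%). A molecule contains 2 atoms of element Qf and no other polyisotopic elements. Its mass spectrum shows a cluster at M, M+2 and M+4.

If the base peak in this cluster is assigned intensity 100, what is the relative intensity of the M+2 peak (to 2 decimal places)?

58.73

Term probabilities: M 0.0515, M+2 0.3509, M+4 0.5975. Base peak = M+4.
P(M+4) = C(2,2) × 0.227^0 × 0.773^2 = 1 × 1.0000 × 0.597529 = 0.597529 (base)
P(M+2) = C(2,1) × 0.227^1 × 0.773^1 = 2 × 0.2270 × 0.7730 = 0.350942
Relative intensity = 0.350942 / 0.597529 × 100 = 58.73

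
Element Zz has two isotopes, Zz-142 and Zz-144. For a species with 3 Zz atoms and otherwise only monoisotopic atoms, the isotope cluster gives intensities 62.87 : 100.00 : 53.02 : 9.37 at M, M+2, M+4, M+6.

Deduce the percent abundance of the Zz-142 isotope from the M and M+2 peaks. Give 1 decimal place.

65.4%

Let p = fractional abundance of Zz-142. I(M+2)/I(M) = [C(3,1)·p^2·(1−p)] / p^3 = 3·(1−p)/p = 100.00/62.87 = 1.5906
(1−p)/p = 1.5906/3 = 0.5302  ⇒  p = 1/(1 + 0.5302) = 0.6535
Zz-142: 65.4%, Zz-144: 34.6%.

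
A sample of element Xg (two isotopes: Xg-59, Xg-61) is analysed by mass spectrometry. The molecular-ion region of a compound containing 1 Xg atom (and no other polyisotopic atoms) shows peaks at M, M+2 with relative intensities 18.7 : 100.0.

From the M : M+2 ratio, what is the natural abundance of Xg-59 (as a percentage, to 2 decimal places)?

Write p for the Xg-59 fraction. I(M+2)/I(M) = [C(1,1)·p^0·(1−p)] / p^1 = 1·(1−p)/p = 100.0/18.7 = 5.3476
(1−p)/p = 5.3476/1 = 5.3476  ⇒  p = 1/(1 + 5.3476) = 0.1575
Xg-59: 15.75%, Xg-61: 84.25%.

15.75%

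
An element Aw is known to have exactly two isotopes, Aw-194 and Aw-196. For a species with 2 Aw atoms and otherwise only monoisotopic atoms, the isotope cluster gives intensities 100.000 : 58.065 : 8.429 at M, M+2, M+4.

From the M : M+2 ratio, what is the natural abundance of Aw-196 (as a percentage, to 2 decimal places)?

22.50%

Let p = fractional abundance of Aw-194. I(M+2)/I(M) = [C(2,1)·p^1·(1−p)] / p^2 = 2·(1−p)/p = 58.065/100.000 = 0.5806
(1−p)/p = 0.5806/2 = 0.2903  ⇒  p = 1/(1 + 0.2903) = 0.7750
Aw-194: 77.50%, Aw-196: 22.50%.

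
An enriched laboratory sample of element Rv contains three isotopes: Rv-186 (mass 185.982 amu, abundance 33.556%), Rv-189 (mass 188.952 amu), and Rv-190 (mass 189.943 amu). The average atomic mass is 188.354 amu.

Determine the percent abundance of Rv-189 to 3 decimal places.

Let x and y be the fractions of Rv-189 and Rv-190. Then x + y = 1 − 0.33556 = 0.66444 and 188.952x + 189.943y = 188.354 − 0.33556×185.982 = 125.94588008.
Substituting: 188.952x + 189.943(0.66444 − x) = 125.94588008
(188.952 − 189.943)x = -0.25984684  ⇒  x = 0.26221, y = 0.40223
Rv-189: 26.221%, Rv-190: 40.223%.

26.221%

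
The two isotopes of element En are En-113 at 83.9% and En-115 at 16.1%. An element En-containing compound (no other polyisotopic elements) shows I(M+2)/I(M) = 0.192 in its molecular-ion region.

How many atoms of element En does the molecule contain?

1

For n independent En atoms, I(M+2)/I(M) = n · (abundance En-115) / (abundance En-113) = n · 0.161/0.839.
n = 0.192 × 0.839/0.161 = 1.00 ≈ 1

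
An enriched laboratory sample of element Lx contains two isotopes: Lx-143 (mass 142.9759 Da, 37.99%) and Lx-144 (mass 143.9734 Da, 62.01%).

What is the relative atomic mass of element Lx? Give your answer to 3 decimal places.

Ar = Σ fᵢ·mᵢ = 0.3799 × 142.9759 + 0.6201 × 143.9734
= 54.31654 + 89.27791 = 143.59445 Da

143.594 Da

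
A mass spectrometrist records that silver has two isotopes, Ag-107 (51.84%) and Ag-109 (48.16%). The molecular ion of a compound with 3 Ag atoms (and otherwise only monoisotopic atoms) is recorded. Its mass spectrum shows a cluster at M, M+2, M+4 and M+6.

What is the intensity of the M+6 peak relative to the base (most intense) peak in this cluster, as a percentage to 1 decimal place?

28.8%

Term probabilities: M 0.1393, M+2 0.3883, M+4 0.3607, M+6 0.1117. Base peak = M+2.
P(M+2) = C(3,1) × 0.5184^2 × 0.4816^1 = 3 × 0.26873856 × 0.4816 = 0.388273 (base)
P(M+6) = C(3,3) × 0.5184^0 × 0.4816^3 = 1 × 1.0000 × 0.11170161 = 0.111702
Relative intensity = 0.111702 / 0.388273 × 100 = 28.8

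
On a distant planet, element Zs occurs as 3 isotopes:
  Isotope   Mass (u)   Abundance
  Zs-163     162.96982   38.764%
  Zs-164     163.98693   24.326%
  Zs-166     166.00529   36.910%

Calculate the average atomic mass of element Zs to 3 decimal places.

Average mass = Σ (abundance × isotope mass) = 0.38764 × 162.96982 + 0.24326 × 163.98693 + 0.36910 × 166.00529
= 63.173621 + 39.891461 + 61.272553 = 164.337635 u

164.338 u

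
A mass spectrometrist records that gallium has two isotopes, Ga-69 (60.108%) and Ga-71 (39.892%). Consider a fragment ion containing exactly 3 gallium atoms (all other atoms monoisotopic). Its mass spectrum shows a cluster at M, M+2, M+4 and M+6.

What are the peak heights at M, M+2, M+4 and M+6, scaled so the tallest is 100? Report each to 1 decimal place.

50.2 : 100.0 : 66.4 : 14.7

Expanding (0.60108 + 0.39892)^3:
P(M) = 0.60108^3 = 0.217169
P(M+2) = 3 × 0.60108^2 × 0.39892^1 = 0.432386
P(M+4) = 3 × 0.60108^1 × 0.39892^2 = 0.286963
P(M+6) = 0.39892^3 = 0.063483
The M+2 peak is largest (0.432386); scaling to 100 gives 50.2 : 100.0 : 66.4 : 14.7.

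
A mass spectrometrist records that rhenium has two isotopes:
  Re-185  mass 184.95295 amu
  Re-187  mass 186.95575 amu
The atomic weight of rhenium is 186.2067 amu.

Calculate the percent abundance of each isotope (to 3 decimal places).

Let x be the fractional abundance of Re-185; then Re-187 has abundance 1 − x.
184.95295·x + 186.95575·(1 − x) = 186.2067
(184.95295 − 186.95575)·x = 186.2067 − 186.95575
x = -0.74905 / -2.00280 = 0.37400 → 37.400% Re-185, 62.600% Re-187.

Re-185: 37.400%, Re-187: 62.600%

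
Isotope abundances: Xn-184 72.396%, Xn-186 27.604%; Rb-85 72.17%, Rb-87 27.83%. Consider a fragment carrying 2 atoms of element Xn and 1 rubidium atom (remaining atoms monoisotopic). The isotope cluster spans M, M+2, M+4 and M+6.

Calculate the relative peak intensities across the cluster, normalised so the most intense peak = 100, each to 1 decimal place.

Element Xn pattern (n=2): 0.52411808 : 0.39968384 : 0.07619808
Rubidium pattern (n=1): 0.7217 : 0.2783
Convolve the two distributions (both contribute in 2-u steps):
  M: 0.52411808×0.7217 = 0.378256
  M+2: 0.52411808×0.2783 + 0.39968384×0.7217 = 0.434314
  M+4: 0.39968384×0.2783 + 0.07619808×0.7217 = 0.166224
  M+6: 0.07619808×0.2783 = 0.021206
Scale to base peak (0.434314) = 100: 87.1 : 100.0 : 38.3 : 4.9

87.1 : 100.0 : 38.3 : 4.9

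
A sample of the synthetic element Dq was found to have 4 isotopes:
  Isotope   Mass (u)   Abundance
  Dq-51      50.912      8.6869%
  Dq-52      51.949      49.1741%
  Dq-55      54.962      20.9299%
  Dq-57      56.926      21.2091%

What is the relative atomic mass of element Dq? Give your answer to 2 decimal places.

Ar = Σ fᵢ·mᵢ = 0.086869 × 50.912 + 0.491741 × 51.949 + 0.209299 × 54.962 + 0.212091 × 56.926
= 4.4227 + 25.5455 + 11.5035 + 12.0735 = 53.5452 u

53.55 u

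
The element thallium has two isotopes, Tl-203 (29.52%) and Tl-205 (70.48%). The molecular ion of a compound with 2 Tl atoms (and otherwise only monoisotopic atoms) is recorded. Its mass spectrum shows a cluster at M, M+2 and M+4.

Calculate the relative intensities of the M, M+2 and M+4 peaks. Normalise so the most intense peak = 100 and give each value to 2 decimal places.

17.54 : 83.77 : 100.00

Each Tl atom is independently Tl-203 (p = 0.2952) or Tl-205 (q = 0.7048); the cluster is the binomial expansion (p + q)^2.
P(M) = 0.2952^2 = 0.087143
P(M+2) = 2 × 0.2952^1 × 0.7048^1 = 0.416114
P(M+4) = 0.7048^2 = 0.496743
The M+4 peak is largest (0.496743); scaling to 100 gives 17.54 : 83.77 : 100.00.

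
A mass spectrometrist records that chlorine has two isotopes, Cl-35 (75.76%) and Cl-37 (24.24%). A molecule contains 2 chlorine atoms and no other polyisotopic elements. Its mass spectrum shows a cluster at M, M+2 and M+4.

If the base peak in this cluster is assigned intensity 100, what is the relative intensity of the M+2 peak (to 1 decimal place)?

64.0

Term probabilities: M 0.5740, M+2 0.3673, M+4 0.0588. Base peak = M.
P(M) = C(2,0) × 0.7576^2 × 0.2424^0 = 1 × 0.57395776 × 1.0000 = 0.573958 (base)
P(M+2) = C(2,1) × 0.7576^1 × 0.2424^1 = 2 × 0.7576 × 0.2424 = 0.367284
Relative intensity = 0.367284 / 0.573958 × 100 = 64.0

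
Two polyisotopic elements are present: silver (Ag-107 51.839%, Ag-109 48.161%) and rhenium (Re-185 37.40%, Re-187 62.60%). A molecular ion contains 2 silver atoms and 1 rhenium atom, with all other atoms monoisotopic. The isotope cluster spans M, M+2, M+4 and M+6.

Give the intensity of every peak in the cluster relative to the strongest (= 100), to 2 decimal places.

25.17 : 88.89 : 100.00 : 36.36

Silver pattern (n=2): 0.26872819 : 0.49932362 : 0.23194819
Rhenium pattern (n=1): 0.3740 : 0.6260
Convolve the two distributions (both contribute in 2-u steps):
  M: 0.26872819×0.3740 = 0.100504
  M+2: 0.26872819×0.6260 + 0.49932362×0.3740 = 0.354971
  M+4: 0.49932362×0.6260 + 0.23194819×0.3740 = 0.399325
  M+6: 0.23194819×0.6260 = 0.145200
Scale to base peak (0.399325) = 100: 25.17 : 88.89 : 100.00 : 36.36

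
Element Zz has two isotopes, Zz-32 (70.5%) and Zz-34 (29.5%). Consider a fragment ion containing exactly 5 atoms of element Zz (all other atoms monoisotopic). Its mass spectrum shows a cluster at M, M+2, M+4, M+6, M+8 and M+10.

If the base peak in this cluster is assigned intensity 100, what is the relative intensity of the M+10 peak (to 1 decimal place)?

0.6

(0.705 + 0.295)^5 gives M 0.1742, M+2 0.3644, M+4 0.3049, M+6 0.1276, M+8 0.0267, M+10 0.0022; the largest is M+2.
P(M+2) = C(5,1) × 0.705^4 × 0.295^1 = 5 × 0.24703385 × 0.2950 = 0.364375 (base)
P(M+10) = C(5,5) × 0.705^0 × 0.295^5 = 1 × 1.0000 × 0.00223414 = 0.002234
Relative intensity = 0.002234 / 0.364375 × 100 = 0.6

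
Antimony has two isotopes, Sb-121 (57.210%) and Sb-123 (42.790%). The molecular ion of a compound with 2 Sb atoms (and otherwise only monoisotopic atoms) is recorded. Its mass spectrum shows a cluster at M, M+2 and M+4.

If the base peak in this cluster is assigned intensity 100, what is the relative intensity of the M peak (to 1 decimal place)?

Term probabilities: M 0.3273, M+2 0.4896, M+4 0.1831. Base peak = M+2.
P(M+2) = C(2,1) × 0.57210^1 × 0.42790^1 = 2 × 0.5721 × 0.4279 = 0.489603 (base)
P(M) = C(2,0) × 0.57210^2 × 0.42790^0 = 1 × 0.32729841 × 1.0000 = 0.327298
Relative intensity = 0.327298 / 0.489603 × 100 = 66.8

66.8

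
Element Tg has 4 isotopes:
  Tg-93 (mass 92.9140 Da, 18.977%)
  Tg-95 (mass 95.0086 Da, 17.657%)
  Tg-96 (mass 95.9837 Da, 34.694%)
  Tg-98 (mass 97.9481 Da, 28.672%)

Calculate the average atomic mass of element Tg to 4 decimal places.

95.7922 Da

The abundance-weighted mean is 0.18977 × 92.9140 + 0.17657 × 95.0086 + 0.34694 × 95.9837 + 0.28672 × 97.9481
= 17.63229 + 16.77567 + 33.30058 + 28.08368 = 95.79222 Da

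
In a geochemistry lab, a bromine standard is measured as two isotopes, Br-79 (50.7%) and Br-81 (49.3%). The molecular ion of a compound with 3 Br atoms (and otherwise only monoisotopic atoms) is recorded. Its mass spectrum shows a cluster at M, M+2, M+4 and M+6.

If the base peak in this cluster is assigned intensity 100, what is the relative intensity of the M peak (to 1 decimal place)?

34.3

(0.507 + 0.493)^3 gives M 0.1303, M+2 0.3802, M+4 0.3697, M+6 0.1198; the largest is M+2.
P(M+2) = C(3,1) × 0.507^2 × 0.493^1 = 3 × 0.257049 × 0.4930 = 0.380175 (base)
P(M) = C(3,0) × 0.507^3 × 0.493^0 = 1 × 0.13032384 × 1.0000 = 0.130324
Relative intensity = 0.130324 / 0.380175 × 100 = 34.3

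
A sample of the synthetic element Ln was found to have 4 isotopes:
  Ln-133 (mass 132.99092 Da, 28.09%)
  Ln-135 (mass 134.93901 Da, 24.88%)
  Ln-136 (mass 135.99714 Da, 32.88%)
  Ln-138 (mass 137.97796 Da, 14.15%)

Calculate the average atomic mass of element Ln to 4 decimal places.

135.1697 Da

The abundance-weighted mean is 0.2809 × 132.99092 + 0.2488 × 134.93901 + 0.3288 × 135.99714 + 0.1415 × 137.97796
= 37.357149 + 33.572826 + 44.715860 + 19.523881 = 135.169716 Da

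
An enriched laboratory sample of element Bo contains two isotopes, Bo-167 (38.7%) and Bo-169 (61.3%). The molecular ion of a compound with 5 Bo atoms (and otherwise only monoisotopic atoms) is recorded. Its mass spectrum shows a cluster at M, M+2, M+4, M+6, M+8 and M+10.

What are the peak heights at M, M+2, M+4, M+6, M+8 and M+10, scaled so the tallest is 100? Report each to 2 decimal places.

Each Bo atom is independently Bo-167 (p = 0.387) or Bo-169 (q = 0.613); the cluster is the binomial expansion (p + q)^5.
P(M) = 0.387^5 = 0.008681
P(M+2) = 5 × 0.387^4 × 0.613^1 = 0.068750
P(M+4) = 10 × 0.387^3 × 0.613^2 = 0.217798
P(M+6) = 10 × 0.387^2 × 0.613^3 = 0.344987
P(M+8) = 5 × 0.387^1 × 0.613^4 = 0.273227
P(M+10) = 0.613^5 = 0.086557
The M+6 peak is largest (0.344987); scaling to 100 gives 2.52 : 19.93 : 63.13 : 100.00 : 79.20 : 25.09.

2.52 : 19.93 : 63.13 : 100.00 : 79.20 : 25.09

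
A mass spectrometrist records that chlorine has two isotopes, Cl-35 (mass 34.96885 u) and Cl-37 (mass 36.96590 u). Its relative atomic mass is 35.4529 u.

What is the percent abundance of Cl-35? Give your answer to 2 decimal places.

75.76%

With x = fraction of Cl-35 (so Cl-37 is 1 − x):
34.96885·x + 36.96590·(1 − x) = 35.4529
(34.96885 − 36.96590)·x = 35.4529 − 36.96590
x = -1.51300 / -1.99705 = 0.75762 → 75.76% Cl-35, 24.24% Cl-37.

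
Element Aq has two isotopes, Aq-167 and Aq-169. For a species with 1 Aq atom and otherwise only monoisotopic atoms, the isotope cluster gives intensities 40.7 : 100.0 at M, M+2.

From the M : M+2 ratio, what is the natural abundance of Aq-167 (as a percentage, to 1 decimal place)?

Let p = fractional abundance of Aq-167. I(M+2)/I(M) = [C(1,1)·p^0·(1−p)] / p^1 = 1·(1−p)/p = 100.0/40.7 = 2.4570
(1−p)/p = 2.4570/1 = 2.4570  ⇒  p = 1/(1 + 2.4570) = 0.2893
Aq-167: 28.9%, Aq-169: 71.1%.

28.9%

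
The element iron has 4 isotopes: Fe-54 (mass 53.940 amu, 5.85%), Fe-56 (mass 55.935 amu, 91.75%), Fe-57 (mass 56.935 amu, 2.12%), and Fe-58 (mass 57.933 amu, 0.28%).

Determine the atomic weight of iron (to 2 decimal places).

Average mass = Σ (abundance × isotope mass) = 0.0585 × 53.940 + 0.9175 × 55.935 + 0.0212 × 56.935 + 0.0028 × 57.933
= 3.1555 + 51.3204 + 1.2070 + 0.1622 = 55.8451 amu

55.85 amu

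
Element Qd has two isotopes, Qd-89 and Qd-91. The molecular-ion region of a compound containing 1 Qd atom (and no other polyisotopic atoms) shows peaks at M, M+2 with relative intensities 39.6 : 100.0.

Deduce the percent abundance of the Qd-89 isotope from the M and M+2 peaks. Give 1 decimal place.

28.4%

Let p = fractional abundance of Qd-89. I(M+2)/I(M) = [C(1,1)·p^0·(1−p)] / p^1 = 1·(1−p)/p = 100.0/39.6 = 2.5253
(1−p)/p = 2.5253/1 = 2.5253  ⇒  p = 1/(1 + 2.5253) = 0.2837
Qd-89: 28.4%, Qd-91: 71.6%.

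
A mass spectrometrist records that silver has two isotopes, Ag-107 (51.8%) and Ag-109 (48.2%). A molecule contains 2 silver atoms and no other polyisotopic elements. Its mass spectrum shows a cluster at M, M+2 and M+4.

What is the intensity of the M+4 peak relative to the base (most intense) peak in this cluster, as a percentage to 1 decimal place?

Binomial terms of (0.518 + 0.482)^2: M 0.2683, M+2 0.4994, M+4 0.2323 → M+2 is the base peak.
P(M+2) = C(2,1) × 0.518^1 × 0.482^1 = 2 × 0.5180 × 0.4820 = 0.499352 (base)
P(M+4) = C(2,2) × 0.518^0 × 0.482^2 = 1 × 1.0000 × 0.232324 = 0.232324
Relative intensity = 0.232324 / 0.499352 × 100 = 46.5

46.5%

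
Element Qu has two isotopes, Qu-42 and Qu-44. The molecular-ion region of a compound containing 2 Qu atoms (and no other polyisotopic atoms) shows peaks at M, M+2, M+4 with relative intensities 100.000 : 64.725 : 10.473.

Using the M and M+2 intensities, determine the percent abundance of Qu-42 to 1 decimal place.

If p is the fraction of Qu that is Qu-42, then I(M+2)/I(M) = [C(2,1)·p^1·(1−p)] / p^2 = 2·(1−p)/p = 64.725/100.000 = 0.6472
(1−p)/p = 0.6472/2 = 0.3236  ⇒  p = 1/(1 + 0.3236) = 0.7555
Qu-42: 75.6%, Qu-44: 24.4%.

75.6%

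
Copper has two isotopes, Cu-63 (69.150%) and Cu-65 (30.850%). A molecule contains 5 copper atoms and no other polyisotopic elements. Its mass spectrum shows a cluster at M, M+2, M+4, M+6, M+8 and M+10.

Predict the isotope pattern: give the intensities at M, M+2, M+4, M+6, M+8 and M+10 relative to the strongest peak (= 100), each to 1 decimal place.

44.8 : 100.0 : 89.2 : 39.8 : 8.9 : 0.8

Each Cu atom is independently Cu-63 (p = 0.69150) or Cu-65 (q = 0.30850); the cluster is the binomial expansion (p + q)^5.
P(M) = 0.69150^5 = 0.158111
P(M+2) = 5 × 0.69150^4 × 0.30850^1 = 0.352691
P(M+4) = 10 × 0.69150^3 × 0.30850^2 = 0.314693
P(M+6) = 10 × 0.69150^2 × 0.30850^3 = 0.140394
P(M+8) = 5 × 0.69150^1 × 0.30850^4 = 0.031317
P(M+10) = 0.30850^5 = 0.002794
The M+2 peak is largest (0.352691); scaling to 100 gives 44.8 : 100.0 : 89.2 : 39.8 : 8.9 : 0.8.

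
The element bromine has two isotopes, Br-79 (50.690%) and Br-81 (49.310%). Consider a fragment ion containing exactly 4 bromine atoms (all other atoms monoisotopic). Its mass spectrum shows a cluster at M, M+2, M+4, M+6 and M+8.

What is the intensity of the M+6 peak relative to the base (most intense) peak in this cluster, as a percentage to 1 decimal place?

64.9%

Term probabilities: M 0.0660, M+2 0.2569, M+4 0.3749, M+6 0.2431, M+8 0.0591. Base peak = M+4.
P(M+4) = C(4,2) × 0.50690^2 × 0.49310^2 = 6 × 0.25694761 × 0.24314761 = 0.374857 (base)
P(M+6) = C(4,3) × 0.50690^1 × 0.49310^3 = 4 × 0.5069 × 0.11989609 = 0.243101
Relative intensity = 0.243101 / 0.374857 × 100 = 64.9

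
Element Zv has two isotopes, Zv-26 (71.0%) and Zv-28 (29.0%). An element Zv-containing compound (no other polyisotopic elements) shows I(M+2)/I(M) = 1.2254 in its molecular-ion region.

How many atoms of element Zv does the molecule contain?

With n Zv atoms, P(M+2)/P(M) = C(n,1)·p^(n−1)q / p^n = n·q/p = n · 0.290/0.710.
n = 1.2254 × 0.710/0.290 = 3.00 ≈ 3

3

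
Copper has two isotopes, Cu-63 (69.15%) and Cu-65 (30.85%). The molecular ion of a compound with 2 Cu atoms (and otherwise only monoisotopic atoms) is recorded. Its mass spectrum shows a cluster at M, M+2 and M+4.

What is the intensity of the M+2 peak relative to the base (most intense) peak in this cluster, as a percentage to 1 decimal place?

(0.6915 + 0.3085)^2 gives M 0.4782, M+2 0.4267, M+4 0.0952; the largest is M.
P(M) = C(2,0) × 0.6915^2 × 0.3085^0 = 1 × 0.47817225 × 1.0000 = 0.478172 (base)
P(M+2) = C(2,1) × 0.6915^1 × 0.3085^1 = 2 × 0.6915 × 0.3085 = 0.426656
Relative intensity = 0.426656 / 0.478172 × 100 = 89.2

89.2%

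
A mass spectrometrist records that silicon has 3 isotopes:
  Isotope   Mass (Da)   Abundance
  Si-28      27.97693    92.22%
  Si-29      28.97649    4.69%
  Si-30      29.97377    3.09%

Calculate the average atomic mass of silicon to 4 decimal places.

Average mass = Σ (abundance × isotope mass) = 0.9222 × 27.97693 + 0.0469 × 28.97649 + 0.0309 × 29.97377
= 25.800325 + 1.358997 + 0.926189 = 28.085511 Da

28.0855 Da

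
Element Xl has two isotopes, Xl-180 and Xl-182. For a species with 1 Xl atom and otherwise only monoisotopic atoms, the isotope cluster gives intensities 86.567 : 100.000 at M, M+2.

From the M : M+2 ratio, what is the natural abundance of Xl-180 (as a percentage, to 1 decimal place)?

If p is the fraction of Xl that is Xl-180, then I(M+2)/I(M) = [C(1,1)·p^0·(1−p)] / p^1 = 1·(1−p)/p = 100.000/86.567 = 1.1552
(1−p)/p = 1.1552/1 = 1.1552  ⇒  p = 1/(1 + 1.1552) = 0.4640
Xl-180: 46.4%, Xl-182: 53.6%.

46.4%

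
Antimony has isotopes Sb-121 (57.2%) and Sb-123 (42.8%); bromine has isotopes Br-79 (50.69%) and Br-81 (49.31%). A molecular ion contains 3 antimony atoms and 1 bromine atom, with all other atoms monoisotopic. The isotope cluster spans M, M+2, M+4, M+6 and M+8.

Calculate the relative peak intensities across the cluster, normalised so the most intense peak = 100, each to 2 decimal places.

25.88 : 83.28 : 100.00 : 53.14 : 10.55

Antimony pattern (n=3): 0.18714925 : 0.42010426 : 0.31434374 : 0.07840275
Bromine pattern (n=1): 0.5069 : 0.4931
Convolve the two distributions (both contribute in 2-u steps):
  M: 0.18714925×0.5069 = 0.094866
  M+2: 0.18714925×0.4931 + 0.42010426×0.5069 = 0.305234
  M+4: 0.42010426×0.4931 + 0.31434374×0.5069 = 0.366494
  M+6: 0.31434374×0.4931 + 0.07840275×0.5069 = 0.194745
  M+8: 0.07840275×0.4931 = 0.038660
Scale to base peak (0.366494) = 100: 25.88 : 83.28 : 100.00 : 53.14 : 10.55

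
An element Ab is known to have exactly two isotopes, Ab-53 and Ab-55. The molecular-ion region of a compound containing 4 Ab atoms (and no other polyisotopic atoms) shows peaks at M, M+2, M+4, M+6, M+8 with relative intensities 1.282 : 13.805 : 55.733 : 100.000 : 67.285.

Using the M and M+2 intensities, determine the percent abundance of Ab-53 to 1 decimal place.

27.1%

Let p = fractional abundance of Ab-53. I(M+2)/I(M) = [C(4,1)·p^3·(1−p)] / p^4 = 4·(1−p)/p = 13.805/1.282 = 10.7683
(1−p)/p = 10.7683/4 = 2.6921  ⇒  p = 1/(1 + 2.6921) = 0.2708
Ab-53: 27.1%, Ab-55: 72.9%.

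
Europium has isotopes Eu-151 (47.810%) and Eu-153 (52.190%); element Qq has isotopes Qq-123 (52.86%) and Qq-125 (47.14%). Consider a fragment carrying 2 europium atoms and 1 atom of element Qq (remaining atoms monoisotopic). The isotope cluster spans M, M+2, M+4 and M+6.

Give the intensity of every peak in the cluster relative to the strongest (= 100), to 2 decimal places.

31.86 : 97.97 : 100.00 : 33.86

Europium pattern (n=2): 0.22857961 : 0.49904078 : 0.27237961
Element Qq pattern (n=1): 0.5286 : 0.4714
Convolve the two distributions (both contribute in 2-u steps):
  M: 0.22857961×0.5286 = 0.120827
  M+2: 0.22857961×0.4714 + 0.49904078×0.5286 = 0.371545
  M+4: 0.49904078×0.4714 + 0.27237961×0.5286 = 0.379228
  M+6: 0.27237961×0.4714 = 0.128400
Scale to base peak (0.379228) = 100: 31.86 : 97.97 : 100.00 : 33.86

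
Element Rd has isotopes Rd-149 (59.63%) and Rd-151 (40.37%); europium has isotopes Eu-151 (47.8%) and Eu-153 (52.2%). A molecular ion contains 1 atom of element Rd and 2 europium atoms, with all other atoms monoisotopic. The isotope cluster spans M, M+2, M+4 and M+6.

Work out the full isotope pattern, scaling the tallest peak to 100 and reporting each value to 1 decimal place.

35.0 : 100.0 : 93.4 : 28.2

Element Rd pattern (n=1): 0.5963 : 0.4037
Europium pattern (n=2): 0.228484 : 0.499032 : 0.272484
Convolve the two distributions (both contribute in 2-u steps):
  M: 0.5963×0.228484 = 0.136245
  M+2: 0.5963×0.499032 + 0.4037×0.228484 = 0.389812
  M+4: 0.5963×0.272484 + 0.4037×0.499032 = 0.363941
  M+6: 0.4037×0.272484 = 0.110002
Scale to base peak (0.389812) = 100: 35.0 : 100.0 : 93.4 : 28.2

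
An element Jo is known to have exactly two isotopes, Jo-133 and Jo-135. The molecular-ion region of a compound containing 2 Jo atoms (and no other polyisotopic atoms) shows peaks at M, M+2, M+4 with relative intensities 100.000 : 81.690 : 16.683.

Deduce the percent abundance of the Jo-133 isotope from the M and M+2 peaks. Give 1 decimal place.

If p is the fraction of Jo that is Jo-133, then I(M+2)/I(M) = [C(2,1)·p^1·(1−p)] / p^2 = 2·(1−p)/p = 81.690/100.000 = 0.8169
(1−p)/p = 0.8169/2 = 0.4084  ⇒  p = 1/(1 + 0.4084) = 0.7100
Jo-133: 71.0%, Jo-135: 29.0%.

71.0%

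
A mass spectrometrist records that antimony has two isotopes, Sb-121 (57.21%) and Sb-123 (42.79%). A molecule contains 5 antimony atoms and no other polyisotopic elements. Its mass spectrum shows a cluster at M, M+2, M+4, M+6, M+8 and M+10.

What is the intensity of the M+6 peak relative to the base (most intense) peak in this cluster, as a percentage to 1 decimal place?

74.8%

Term probabilities: M 0.0613, M+2 0.2292, M+4 0.3428, M+6 0.2564, M+8 0.0959, M+10 0.0143. Base peak = M+4.
P(M+4) = C(5,2) × 0.5721^3 × 0.4279^2 = 10 × 0.18724742 × 0.18309841 = 0.342847 (base)
P(M+6) = C(5,3) × 0.5721^2 × 0.4279^3 = 10 × 0.32729841 × 0.07834781 = 0.256431
Relative intensity = 0.256431 / 0.342847 × 100 = 74.8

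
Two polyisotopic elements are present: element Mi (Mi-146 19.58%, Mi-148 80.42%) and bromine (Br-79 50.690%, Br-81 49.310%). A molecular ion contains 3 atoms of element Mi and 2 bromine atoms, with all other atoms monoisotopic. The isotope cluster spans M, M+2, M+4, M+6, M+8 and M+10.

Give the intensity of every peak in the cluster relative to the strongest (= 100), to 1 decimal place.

Element Mi pattern (n=3): 0.00750651 : 0.09249339 : 0.37989369 : 0.52010641
Bromine pattern (n=2): 0.25694761 : 0.49990478 : 0.24314761
Convolve the two distributions (both contribute in 2-u steps):
  M: 0.00750651×0.25694761 = 0.001929
  M+2: 0.00750651×0.49990478 + 0.09249339×0.25694761 = 0.027518
  M+4: 0.00750651×0.24314761 + 0.09249339×0.49990478 + 0.37989369×0.25694761 = 0.145676
  M+6: 0.09249339×0.24314761 + 0.37989369×0.49990478 + 0.52010641×0.25694761 = 0.346040
  M+8: 0.37989369×0.24314761 + 0.52010641×0.49990478 = 0.352374
  M+10: 0.52010641×0.24314761 = 0.126463
Scale to base peak (0.352374) = 100: 0.5 : 7.8 : 41.3 : 98.2 : 100.0 : 35.9

0.5 : 7.8 : 41.3 : 98.2 : 100.0 : 35.9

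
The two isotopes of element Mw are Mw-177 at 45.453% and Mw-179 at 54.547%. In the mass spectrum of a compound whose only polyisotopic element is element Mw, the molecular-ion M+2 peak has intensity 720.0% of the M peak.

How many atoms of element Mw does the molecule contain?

For n independent Mw atoms, I(M+2)/I(M) = n · (abundance Mw-179) / (abundance Mw-177) = n · 0.54547/0.45453.
n = 7.200 × 0.45453/0.54547 = 6.00 ≈ 6

6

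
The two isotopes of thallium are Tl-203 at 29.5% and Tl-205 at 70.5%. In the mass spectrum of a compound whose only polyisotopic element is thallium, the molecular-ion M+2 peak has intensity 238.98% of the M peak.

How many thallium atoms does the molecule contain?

With n Tl atoms, P(M+2)/P(M) = C(n,1)·p^(n−1)q / p^n = n·q/p = n · 0.705/0.295.
n = 2.3898 × 0.295/0.705 = 1.00 ≈ 1

1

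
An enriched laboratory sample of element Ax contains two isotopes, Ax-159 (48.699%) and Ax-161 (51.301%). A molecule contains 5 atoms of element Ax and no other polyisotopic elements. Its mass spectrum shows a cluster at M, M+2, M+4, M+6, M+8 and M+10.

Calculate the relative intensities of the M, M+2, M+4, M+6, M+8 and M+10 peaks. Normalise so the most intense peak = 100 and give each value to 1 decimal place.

8.6 : 45.1 : 94.9 : 100.0 : 52.7 : 11.1

Each Ax atom is independently Ax-159 (p = 0.48699) or Ax-161 (q = 0.51301); the cluster is the binomial expansion (p + q)^5.
P(M) = 0.48699^5 = 0.027391
P(M+2) = 5 × 0.48699^4 × 0.51301^1 = 0.144270
P(M+4) = 10 × 0.48699^3 × 0.51301^2 = 0.303957
P(M+6) = 10 × 0.48699^2 × 0.51301^3 = 0.320197
P(M+8) = 5 × 0.48699^1 × 0.51301^4 = 0.168653
P(M+10) = 0.51301^5 = 0.035533
The M+6 peak is largest (0.320197); scaling to 100 gives 8.6 : 45.1 : 94.9 : 100.0 : 52.7 : 11.1.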